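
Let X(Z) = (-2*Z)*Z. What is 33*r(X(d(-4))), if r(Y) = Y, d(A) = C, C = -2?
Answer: -264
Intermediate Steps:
d(A) = -2
X(Z) = -2*Z**2
33*r(X(d(-4))) = 33*(-2*(-2)**2) = 33*(-2*4) = 33*(-8) = -264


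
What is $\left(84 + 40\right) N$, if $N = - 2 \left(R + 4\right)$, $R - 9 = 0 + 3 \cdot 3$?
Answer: $-5456$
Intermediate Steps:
$R = 18$ ($R = 9 + \left(0 + 3 \cdot 3\right) = 9 + \left(0 + 9\right) = 9 + 9 = 18$)
$N = -44$ ($N = - 2 \left(18 + 4\right) = \left(-2\right) 22 = -44$)
$\left(84 + 40\right) N = \left(84 + 40\right) \left(-44\right) = 124 \left(-44\right) = -5456$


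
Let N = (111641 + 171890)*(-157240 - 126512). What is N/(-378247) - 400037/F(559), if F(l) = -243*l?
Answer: 10928575967632283/51379937739 ≈ 2.1270e+5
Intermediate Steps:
N = -80452488312 (N = 283531*(-283752) = -80452488312)
N/(-378247) - 400037/F(559) = -80452488312/(-378247) - 400037/((-243*559)) = -80452488312*(-1/378247) - 400037/(-135837) = 80452488312/378247 - 400037*(-1/135837) = 80452488312/378247 + 400037/135837 = 10928575967632283/51379937739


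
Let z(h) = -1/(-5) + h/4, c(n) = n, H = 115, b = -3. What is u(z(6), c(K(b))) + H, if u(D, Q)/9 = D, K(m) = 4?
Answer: 1303/10 ≈ 130.30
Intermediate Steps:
z(h) = 1/5 + h/4 (z(h) = -1*(-1/5) + h*(1/4) = 1/5 + h/4)
u(D, Q) = 9*D
u(z(6), c(K(b))) + H = 9*(1/5 + (1/4)*6) + 115 = 9*(1/5 + 3/2) + 115 = 9*(17/10) + 115 = 153/10 + 115 = 1303/10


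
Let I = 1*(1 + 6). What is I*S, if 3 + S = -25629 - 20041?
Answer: -319711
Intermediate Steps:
I = 7 (I = 1*7 = 7)
S = -45673 (S = -3 + (-25629 - 20041) = -3 - 45670 = -45673)
I*S = 7*(-45673) = -319711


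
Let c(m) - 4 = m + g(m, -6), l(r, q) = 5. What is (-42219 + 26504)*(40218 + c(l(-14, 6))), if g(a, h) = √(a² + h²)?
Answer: -632167305 - 15715*√61 ≈ -6.3229e+8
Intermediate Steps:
c(m) = 4 + m + √(36 + m²) (c(m) = 4 + (m + √(m² + (-6)²)) = 4 + (m + √(m² + 36)) = 4 + (m + √(36 + m²)) = 4 + m + √(36 + m²))
(-42219 + 26504)*(40218 + c(l(-14, 6))) = (-42219 + 26504)*(40218 + (4 + 5 + √(36 + 5²))) = -15715*(40218 + (4 + 5 + √(36 + 25))) = -15715*(40218 + (4 + 5 + √61)) = -15715*(40218 + (9 + √61)) = -15715*(40227 + √61) = -632167305 - 15715*√61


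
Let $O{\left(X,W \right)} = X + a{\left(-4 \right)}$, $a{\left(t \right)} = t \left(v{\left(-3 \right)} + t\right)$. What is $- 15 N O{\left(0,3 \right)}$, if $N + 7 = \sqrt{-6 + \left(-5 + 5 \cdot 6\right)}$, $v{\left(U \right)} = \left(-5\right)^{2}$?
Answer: $-8820 + 1260 \sqrt{19} \approx -3327.8$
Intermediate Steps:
$v{\left(U \right)} = 25$
$a{\left(t \right)} = t \left(25 + t\right)$
$O{\left(X,W \right)} = -84 + X$ ($O{\left(X,W \right)} = X - 4 \left(25 - 4\right) = X - 84 = -84 + X$)
$N = -7 + \sqrt{19}$ ($N = -7 + \sqrt{-6 + \left(-5 + 5 \cdot 6\right)} = -7 + \sqrt{-6 + \left(-5 + 30\right)} = -7 + \sqrt{-6 + 25} = -7 + \sqrt{19} \approx -2.6411$)
$- 15 N O{\left(0,3 \right)} = - 15 \left(-7 + \sqrt{19}\right) \left(-84 + 0\right) = \left(105 - 15 \sqrt{19}\right) \left(-84\right) = -8820 + 1260 \sqrt{19}$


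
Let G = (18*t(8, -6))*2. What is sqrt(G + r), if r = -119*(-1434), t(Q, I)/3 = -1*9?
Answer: sqrt(169674) ≈ 411.92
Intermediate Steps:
t(Q, I) = -27 (t(Q, I) = 3*(-1*9) = 3*(-9) = -27)
r = 170646
G = -972 (G = (18*(-27))*2 = -486*2 = -972)
sqrt(G + r) = sqrt(-972 + 170646) = sqrt(169674)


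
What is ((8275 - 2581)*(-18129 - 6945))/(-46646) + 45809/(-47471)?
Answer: 3387681117031/1107166133 ≈ 3059.8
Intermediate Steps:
((8275 - 2581)*(-18129 - 6945))/(-46646) + 45809/(-47471) = (5694*(-25074))*(-1/46646) + 45809*(-1/47471) = -142771356*(-1/46646) - 45809/47471 = 71385678/23323 - 45809/47471 = 3387681117031/1107166133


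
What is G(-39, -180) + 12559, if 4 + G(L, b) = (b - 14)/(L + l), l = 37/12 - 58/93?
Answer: 56910761/4531 ≈ 12560.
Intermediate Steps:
l = 305/124 (l = 37*(1/12) - 58*1/93 = 37/12 - 58/93 = 305/124 ≈ 2.4597)
G(L, b) = -4 + (-14 + b)/(305/124 + L) (G(L, b) = -4 + (b - 14)/(L + 305/124) = -4 + (-14 + b)/(305/124 + L))
G(-39, -180) + 12559 = 4*(-739 - 124*(-39) + 31*(-180))/(305 + 124*(-39)) + 12559 = 4*(-739 + 4836 - 5580)/(305 - 4836) + 12559 = 4*(-1483)/(-4531) + 12559 = 4*(-1/4531)*(-1483) + 12559 = 5932/4531 + 12559 = 56910761/4531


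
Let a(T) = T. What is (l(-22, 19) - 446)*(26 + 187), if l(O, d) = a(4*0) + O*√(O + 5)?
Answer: -94998 - 4686*I*√17 ≈ -94998.0 - 19321.0*I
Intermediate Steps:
l(O, d) = O*√(5 + O) (l(O, d) = 4*0 + O*√(O + 5) = 0 + O*√(5 + O) = O*√(5 + O))
(l(-22, 19) - 446)*(26 + 187) = (-22*√(5 - 22) - 446)*(26 + 187) = (-22*I*√17 - 446)*213 = (-446 - 22*I*√17)*213 = -94998 - 4686*I*√17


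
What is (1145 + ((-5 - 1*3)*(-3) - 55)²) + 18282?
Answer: 20388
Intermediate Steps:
(1145 + ((-5 - 1*3)*(-3) - 55)²) + 18282 = (1145 + ((-5 - 3)*(-3) - 55)²) + 18282 = (1145 + (-8*(-3) - 55)²) + 18282 = (1145 + (24 - 55)²) + 18282 = (1145 + (-31)²) + 18282 = (1145 + 961) + 18282 = 2106 + 18282 = 20388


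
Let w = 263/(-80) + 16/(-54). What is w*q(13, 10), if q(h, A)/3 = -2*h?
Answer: 100633/360 ≈ 279.54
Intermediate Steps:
q(h, A) = -6*h (q(h, A) = 3*(-2*h) = -6*h)
w = -7741/2160 (w = 263*(-1/80) + 16*(-1/54) = -263/80 - 8/27 = -7741/2160 ≈ -3.5838)
w*q(13, 10) = -(-7741)*13/360 = -7741/2160*(-78) = 100633/360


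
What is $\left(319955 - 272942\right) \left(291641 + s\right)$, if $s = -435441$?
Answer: $-6760469400$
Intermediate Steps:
$\left(319955 - 272942\right) \left(291641 + s\right) = \left(319955 - 272942\right) \left(291641 - 435441\right) = 47013 \left(-143800\right) = -6760469400$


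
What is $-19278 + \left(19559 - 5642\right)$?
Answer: $-5361$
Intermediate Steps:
$-19278 + \left(19559 - 5642\right) = -19278 + 13917 = -5361$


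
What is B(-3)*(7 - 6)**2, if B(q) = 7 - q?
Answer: 10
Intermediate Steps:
B(-3)*(7 - 6)**2 = (7 - 1*(-3))*(7 - 6)**2 = (7 + 3)*1**2 = 10*1 = 10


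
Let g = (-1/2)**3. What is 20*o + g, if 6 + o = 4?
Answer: -321/8 ≈ -40.125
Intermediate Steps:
o = -2 (o = -6 + 4 = -2)
g = -1/8 (g = (-1*1/2)**3 = (-1/2)**3 = -1/8 ≈ -0.12500)
20*o + g = 20*(-2) - 1/8 = -40 - 1/8 = -321/8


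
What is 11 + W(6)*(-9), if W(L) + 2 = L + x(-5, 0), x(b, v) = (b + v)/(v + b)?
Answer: -34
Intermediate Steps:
x(b, v) = 1 (x(b, v) = (b + v)/(b + v) = 1)
W(L) = -1 + L (W(L) = -2 + (L + 1) = -2 + (1 + L) = -1 + L)
11 + W(6)*(-9) = 11 + (-1 + 6)*(-9) = 11 + 5*(-9) = 11 - 45 = -34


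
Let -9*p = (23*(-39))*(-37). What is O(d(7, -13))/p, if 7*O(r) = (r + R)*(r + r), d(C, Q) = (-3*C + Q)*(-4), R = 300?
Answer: -355776/77441 ≈ -4.5942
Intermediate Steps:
d(C, Q) = -4*Q + 12*C (d(C, Q) = (Q - 3*C)*(-4) = -4*Q + 12*C)
p = -11063/3 (p = -23*(-39)*(-37)/9 = -(-299)*(-37)/3 = -1/9*33189 = -11063/3 ≈ -3687.7)
O(r) = 2*r*(300 + r)/7 (O(r) = ((r + 300)*(r + r))/7 = ((300 + r)*(2*r))/7 = (2*r*(300 + r))/7 = 2*r*(300 + r)/7)
O(d(7, -13))/p = (2*(-4*(-13) + 12*7)*(300 + (-4*(-13) + 12*7))/7)/(-11063/3) = (2*(52 + 84)*(300 + (52 + 84))/7)*(-3/11063) = ((2/7)*136*(300 + 136))*(-3/11063) = ((2/7)*136*436)*(-3/11063) = (118592/7)*(-3/11063) = -355776/77441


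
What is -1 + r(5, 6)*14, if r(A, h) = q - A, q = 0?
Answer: -71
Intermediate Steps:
r(A, h) = -A (r(A, h) = 0 - A = -A)
-1 + r(5, 6)*14 = -1 - 1*5*14 = -1 - 5*14 = -1 - 70 = -71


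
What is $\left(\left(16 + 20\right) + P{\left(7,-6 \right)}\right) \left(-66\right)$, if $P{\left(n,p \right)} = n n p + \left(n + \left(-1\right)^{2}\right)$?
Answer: $16500$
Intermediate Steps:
$P{\left(n,p \right)} = 1 + n + p n^{2}$ ($P{\left(n,p \right)} = n^{2} p + \left(n + 1\right) = p n^{2} + \left(1 + n\right) = 1 + n + p n^{2}$)
$\left(\left(16 + 20\right) + P{\left(7,-6 \right)}\right) \left(-66\right) = \left(\left(16 + 20\right) + \left(1 + 7 - 6 \cdot 7^{2}\right)\right) \left(-66\right) = \left(36 + \left(1 + 7 - 294\right)\right) \left(-66\right) = \left(36 - 286\right) \left(-66\right) = \left(-250\right) \left(-66\right) = 16500$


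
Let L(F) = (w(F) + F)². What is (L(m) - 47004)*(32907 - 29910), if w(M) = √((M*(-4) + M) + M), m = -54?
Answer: -131808060 - 1942056*√3 ≈ -1.3517e+8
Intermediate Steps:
w(M) = √2*√(-M) (w(M) = √((-4*M + M) + M) = √(-3*M + M) = √(-2*M) = √2*√(-M))
L(F) = (F + √2*√(-F))² (L(F) = (√2*√(-F) + F)² = (F + √2*√(-F))²)
(L(m) - 47004)*(32907 - 29910) = ((-54 + √2*√(-1*(-54)))² - 47004)*(32907 - 29910) = ((-54 + √2*√54)² - 47004)*2997 = ((-54 + √2*(3*√6))² - 47004)*2997 = ((-54 + 6*√3)² - 47004)*2997 = (-47004 + (-54 + 6*√3)²)*2997 = -140870988 + 2997*(-54 + 6*√3)²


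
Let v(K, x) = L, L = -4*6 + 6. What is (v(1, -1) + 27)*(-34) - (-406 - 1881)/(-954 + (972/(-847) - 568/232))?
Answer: -7253732243/23521427 ≈ -308.39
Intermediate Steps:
L = -18 (L = -24 + 6 = -18)
v(K, x) = -18
(v(1, -1) + 27)*(-34) - (-406 - 1881)/(-954 + (972/(-847) - 568/232)) = (-18 + 27)*(-34) - (-406 - 1881)/(-954 + (972/(-847) - 568/232)) = 9*(-34) - (-2287)/(-954 + (972*(-1/847) - 568*1/232)) = -306 - (-2287)/(-954 + (-972/847 - 71/29)) = -306 - (-2287)/(-954 - 88325/24563) = -306 - (-2287)/(-23521427/24563) = -306 - (-2287)*(-24563)/23521427 = -306 - 1*56175581/23521427 = -306 - 56175581/23521427 = -7253732243/23521427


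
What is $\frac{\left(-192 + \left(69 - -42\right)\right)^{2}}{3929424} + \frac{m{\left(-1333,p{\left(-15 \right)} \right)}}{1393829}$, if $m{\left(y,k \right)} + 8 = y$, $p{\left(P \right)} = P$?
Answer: $\frac{1291851495}{1825648374832} \approx 0.00070761$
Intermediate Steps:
$m{\left(y,k \right)} = -8 + y$
$\frac{\left(-192 + \left(69 - -42\right)\right)^{2}}{3929424} + \frac{m{\left(-1333,p{\left(-15 \right)} \right)}}{1393829} = \frac{\left(-192 + \left(69 - -42\right)\right)^{2}}{3929424} + \frac{-8 - 1333}{1393829} = \left(-192 + \left(69 + 42\right)\right)^{2} \cdot \frac{1}{3929424} - \frac{1341}{1393829} = \left(-192 + 111\right)^{2} \cdot \frac{1}{3929424} - \frac{1341}{1393829} = \left(-81\right)^{2} \cdot \frac{1}{3929424} - \frac{1341}{1393829} = 6561 \cdot \frac{1}{3929424} - \frac{1341}{1393829} = \frac{2187}{1309808} - \frac{1341}{1393829} = \frac{1291851495}{1825648374832}$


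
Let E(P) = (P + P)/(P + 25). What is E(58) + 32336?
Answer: 2684004/83 ≈ 32337.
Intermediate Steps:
E(P) = 2*P/(25 + P) (E(P) = (2*P)/(25 + P) = 2*P/(25 + P))
E(58) + 32336 = 2*58/(25 + 58) + 32336 = 2*58/83 + 32336 = 2*58*(1/83) + 32336 = 116/83 + 32336 = 2684004/83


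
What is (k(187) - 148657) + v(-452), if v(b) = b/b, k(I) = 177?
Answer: -148479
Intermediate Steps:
v(b) = 1
(k(187) - 148657) + v(-452) = (177 - 148657) + 1 = -148480 + 1 = -148479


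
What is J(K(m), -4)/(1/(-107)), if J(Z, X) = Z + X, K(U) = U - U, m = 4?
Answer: 428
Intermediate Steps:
K(U) = 0
J(Z, X) = X + Z
J(K(m), -4)/(1/(-107)) = (-4 + 0)/(1/(-107)) = -4/(-1/107) = -4*(-107) = 428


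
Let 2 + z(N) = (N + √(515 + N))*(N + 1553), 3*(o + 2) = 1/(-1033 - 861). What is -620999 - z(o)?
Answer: -19948807892563/32285124 - 8812781*√16562262930/32285124 ≈ -6.5302e+5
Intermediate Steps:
o = -11365/5682 (o = -2 + 1/(3*(-1033 - 861)) = -2 + (⅓)/(-1894) = -2 + (⅓)*(-1/1894) = -2 - 1/5682 = -11365/5682 ≈ -2.0002)
z(N) = -2 + (1553 + N)*(N + √(515 + N)) (z(N) = -2 + (N + √(515 + N))*(N + 1553) = -2 + (N + √(515 + N))*(1553 + N) = -2 + (1553 + N)*(N + √(515 + N)))
-620999 - z(o) = -620999 - (-2 + (-11365/5682)² + 1553*(-11365/5682) + 1553*√(515 - 11365/5682) - 11365*√(515 - 11365/5682)/5682) = -620999 - (-2 + 129163225/32285124 - 17649845/5682 + 1553*√(2914865/5682) - 11365*√16562262930/32285124) = -620999 - (-2 + 129163225/32285124 - 17649845/5682 + 1553*(√16562262930/5682) - 11365*√16562262930/32285124) = -620999 - (-2 + 129163225/32285124 - 17649845/5682 + 1553*√16562262930/5682 - 11365*√16562262930/32285124) = -620999 - (-100221826313/32285124 + 8812781*√16562262930/32285124) = -620999 + (100221826313/32285124 - 8812781*√16562262930/32285124) = -19948807892563/32285124 - 8812781*√16562262930/32285124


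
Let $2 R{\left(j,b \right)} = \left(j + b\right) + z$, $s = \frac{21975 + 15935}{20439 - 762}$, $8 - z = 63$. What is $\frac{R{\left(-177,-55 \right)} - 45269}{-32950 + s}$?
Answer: $\frac{357432705}{259327696} \approx 1.3783$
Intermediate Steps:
$z = -55$ ($z = 8 - 63 = -55$)
$s = \frac{37910}{19677} \approx 1.9266$
$R{\left(j,b \right)} = - \frac{55}{2} + \frac{b}{2} + \frac{j}{2}$ ($R{\left(j,b \right)} = \frac{\left(j + b\right) - 55}{2} = \frac{\left(b + j\right) - 55}{2} = \frac{-55 + b + j}{2} = - \frac{55}{2} + \frac{b}{2} + \frac{j}{2}$)
$\frac{R{\left(-177,-55 \right)} - 45269}{-32950 + s} = \frac{\left(- \frac{55}{2} + \frac{1}{2} \left(-55\right) + \frac{1}{2} \left(-177\right)\right) - 45269}{-32950 + \frac{37910}{19677}} = \frac{\left(- \frac{55}{2} - \frac{55}{2} - \frac{177}{2}\right) - 45269}{- \frac{648319240}{19677}} = \left(- \frac{287}{2} - 45269\right) \left(- \frac{19677}{648319240}\right) = \left(- \frac{90825}{2}\right) \left(- \frac{19677}{648319240}\right) = \frac{357432705}{259327696}$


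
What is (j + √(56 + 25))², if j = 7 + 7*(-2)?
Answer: 4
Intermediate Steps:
j = -7 (j = 7 - 14 = -7)
(j + √(56 + 25))² = (-7 + √(56 + 25))² = (-7 + √81)² = (-7 + 9)² = 2² = 4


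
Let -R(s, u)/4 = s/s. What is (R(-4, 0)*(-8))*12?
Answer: 384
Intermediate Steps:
R(s, u) = -4 (R(s, u) = -4*s/s = -4*1 = -4)
(R(-4, 0)*(-8))*12 = -4*(-8)*12 = 32*12 = 384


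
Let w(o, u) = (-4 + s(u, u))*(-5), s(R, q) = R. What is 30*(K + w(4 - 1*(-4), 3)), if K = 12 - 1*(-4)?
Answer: 630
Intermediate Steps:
K = 16 (K = 12 + 4 = 16)
w(o, u) = 20 - 5*u (w(o, u) = (-4 + u)*(-5) = 20 - 5*u)
30*(K + w(4 - 1*(-4), 3)) = 30*(16 + (20 - 5*3)) = 30*(16 + (20 - 15)) = 30*(16 + 5) = 30*21 = 630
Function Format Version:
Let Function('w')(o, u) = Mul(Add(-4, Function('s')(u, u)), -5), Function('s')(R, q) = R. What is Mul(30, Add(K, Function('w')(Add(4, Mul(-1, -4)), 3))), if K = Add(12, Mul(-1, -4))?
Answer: 630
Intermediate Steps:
K = 16 (K = Add(12, 4) = 16)
Function('w')(o, u) = Add(20, Mul(-5, u)) (Function('w')(o, u) = Mul(Add(-4, u), -5) = Add(20, Mul(-5, u)))
Mul(30, Add(K, Function('w')(Add(4, Mul(-1, -4)), 3))) = Mul(30, Add(16, Add(20, Mul(-5, 3)))) = Mul(30, Add(16, Add(20, -15))) = Mul(30, Add(16, 5)) = Mul(30, 21) = 630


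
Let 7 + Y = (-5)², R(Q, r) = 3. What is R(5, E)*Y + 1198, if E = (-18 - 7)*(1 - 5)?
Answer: 1252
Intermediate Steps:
E = 100 (E = -25*(-4) = 100)
Y = 18 (Y = -7 + (-5)² = -7 + 25 = 18)
R(5, E)*Y + 1198 = 3*18 + 1198 = 54 + 1198 = 1252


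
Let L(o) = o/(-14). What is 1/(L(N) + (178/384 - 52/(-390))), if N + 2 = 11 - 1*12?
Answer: 2240/1817 ≈ 1.2328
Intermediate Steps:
N = -3 (N = -2 + (11 - 1*12) = -2 + (11 - 12) = -2 - 1 = -3)
L(o) = -o/14 (L(o) = o*(-1/14) = -o/14)
1/(L(N) + (178/384 - 52/(-390))) = 1/(-1/14*(-3) + (178/384 - 52/(-390))) = 1/(3/14 + (178*(1/384) - 52*(-1/390))) = 1/(3/14 + (89/192 + 2/15)) = 1/(3/14 + 191/320) = 1/(1817/2240) = 2240/1817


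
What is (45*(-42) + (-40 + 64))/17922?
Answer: -311/2987 ≈ -0.10412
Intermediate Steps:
(45*(-42) + (-40 + 64))/17922 = (-1890 + 24)*(1/17922) = -1866*1/17922 = -311/2987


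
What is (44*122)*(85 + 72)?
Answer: 842776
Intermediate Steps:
(44*122)*(85 + 72) = 5368*157 = 842776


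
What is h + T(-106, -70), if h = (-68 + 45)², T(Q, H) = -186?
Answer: 343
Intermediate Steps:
h = 529 (h = (-23)² = 529)
h + T(-106, -70) = 529 - 186 = 343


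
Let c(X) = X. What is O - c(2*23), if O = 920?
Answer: 874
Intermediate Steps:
O - c(2*23) = 920 - 2*23 = 920 - 1*46 = 920 - 46 = 874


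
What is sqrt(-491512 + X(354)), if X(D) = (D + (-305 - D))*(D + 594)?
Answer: 2*I*sqrt(195163) ≈ 883.54*I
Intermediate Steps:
X(D) = -181170 - 305*D (X(D) = -305*(594 + D) = -181170 - 305*D)
sqrt(-491512 + X(354)) = sqrt(-491512 + (-181170 - 305*354)) = sqrt(-491512 + (-181170 - 107970)) = sqrt(-491512 - 289140) = sqrt(-780652) = 2*I*sqrt(195163)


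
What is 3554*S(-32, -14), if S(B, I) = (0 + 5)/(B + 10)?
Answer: -8885/11 ≈ -807.73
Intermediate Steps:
S(B, I) = 5/(10 + B)
3554*S(-32, -14) = 3554*(5/(10 - 32)) = 3554*(5/(-22)) = 3554*(5*(-1/22)) = 3554*(-5/22) = -8885/11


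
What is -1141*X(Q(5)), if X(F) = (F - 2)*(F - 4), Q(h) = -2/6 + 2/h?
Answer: -1952251/225 ≈ -8676.7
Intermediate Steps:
Q(h) = -1/3 + 2/h (Q(h) = -2*1/6 + 2/h = -1/3 + 2/h)
X(F) = (-4 + F)*(-2 + F) (X(F) = (-2 + F)*(-4 + F) = (-4 + F)*(-2 + F))
-1141*X(Q(5)) = -1141*(8 + ((1/3)*(6 - 1*5)/5)**2 - 2*(6 - 1*5)/5) = -1141*(8 + ((1/3)*(1/5)*(6 - 5))**2 - 2*(6 - 5)/5) = -1141*(8 + ((1/3)*(1/5)*1)**2 - 2/5) = -1141*(8 + (1/15)**2 - 6*1/15) = -1141*(8 + 1/225 - 2/5) = -1141*1711/225 = -1952251/225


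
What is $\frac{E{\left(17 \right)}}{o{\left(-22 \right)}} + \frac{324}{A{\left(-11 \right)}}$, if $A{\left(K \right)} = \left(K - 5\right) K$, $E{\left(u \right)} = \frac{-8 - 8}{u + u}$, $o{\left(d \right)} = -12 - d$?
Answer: $\frac{6709}{3740} \approx 1.7938$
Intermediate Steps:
$E{\left(u \right)} = - \frac{8}{u}$ ($E{\left(u \right)} = - \frac{16}{2 u} = - 16 \frac{1}{2 u} = - \frac{8}{u}$)
$A{\left(K \right)} = K \left(-5 + K\right)$ ($A{\left(K \right)} = \left(-5 + K\right) K = K \left(-5 + K\right)$)
$\frac{E{\left(17 \right)}}{o{\left(-22 \right)}} + \frac{324}{A{\left(-11 \right)}} = \frac{\left(-8\right) \frac{1}{17}}{-12 - -22} + \frac{324}{\left(-11\right) \left(-5 - 11\right)} = \frac{\left(-8\right) \frac{1}{17}}{-12 + 22} + \frac{324}{\left(-11\right) \left(-16\right)} = - \frac{8}{17 \cdot 10} + \frac{324}{176} = \left(- \frac{8}{17}\right) \frac{1}{10} + 324 \cdot \frac{1}{176} = - \frac{4}{85} + \frac{81}{44} = \frac{6709}{3740}$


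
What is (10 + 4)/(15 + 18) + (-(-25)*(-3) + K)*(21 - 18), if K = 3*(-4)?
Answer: -8599/33 ≈ -260.58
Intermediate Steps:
K = -12
(10 + 4)/(15 + 18) + (-(-25)*(-3) + K)*(21 - 18) = (10 + 4)/(15 + 18) + (-(-25)*(-3) - 12)*(21 - 18) = 14/33 + (-5*15 - 12)*3 = 14*(1/33) + (-75 - 12)*3 = 14/33 - 87*3 = 14/33 - 261 = -8599/33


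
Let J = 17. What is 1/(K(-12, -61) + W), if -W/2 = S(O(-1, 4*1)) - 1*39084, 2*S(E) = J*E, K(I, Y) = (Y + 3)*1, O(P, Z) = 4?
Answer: 1/78042 ≈ 1.2814e-5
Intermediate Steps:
K(I, Y) = 3 + Y (K(I, Y) = (3 + Y)*1 = 3 + Y)
S(E) = 17*E/2 (S(E) = (17*E)/2 = 17*E/2)
W = 78100 (W = -2*((17/2)*4 - 1*39084) = -2*(34 - 39084) = -2*(-39050) = 78100)
1/(K(-12, -61) + W) = 1/((3 - 61) + 78100) = 1/(-58 + 78100) = 1/78042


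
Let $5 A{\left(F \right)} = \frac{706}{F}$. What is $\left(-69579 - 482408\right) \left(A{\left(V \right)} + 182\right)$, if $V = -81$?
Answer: $- \frac{40297258948}{405} \approx -9.9499 \cdot 10^{7}$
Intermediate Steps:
$A{\left(F \right)} = \frac{706}{5 F}$ ($A{\left(F \right)} = \frac{706 \frac{1}{F}}{5} = \frac{706}{5 F}$)
$\left(-69579 - 482408\right) \left(A{\left(V \right)} + 182\right) = \left(-69579 - 482408\right) \left(\frac{706}{5 \left(-81\right)} + 182\right) = - 551987 \left(\frac{706}{5} \left(- \frac{1}{81}\right) + 182\right) = - 551987 \left(- \frac{706}{405} + 182\right) = \left(-551987\right) \frac{73004}{405} = - \frac{40297258948}{405}$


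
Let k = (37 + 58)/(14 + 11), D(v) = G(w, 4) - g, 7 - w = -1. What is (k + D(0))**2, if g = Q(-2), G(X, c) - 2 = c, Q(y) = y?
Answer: 3481/25 ≈ 139.24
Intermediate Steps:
w = 8 (w = 7 - 1*(-1) = 7 + 1 = 8)
G(X, c) = 2 + c
g = -2
D(v) = 8 (D(v) = (2 + 4) - 1*(-2) = 6 + 2 = 8)
k = 19/5 (k = 95/25 = 95*(1/25) = 19/5 ≈ 3.8000)
(k + D(0))**2 = (19/5 + 8)**2 = (59/5)**2 = 3481/25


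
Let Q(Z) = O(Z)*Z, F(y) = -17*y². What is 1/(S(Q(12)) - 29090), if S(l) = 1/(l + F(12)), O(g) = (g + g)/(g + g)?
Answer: -2436/70863241 ≈ -3.4376e-5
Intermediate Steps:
O(g) = 1 (O(g) = (2*g)/((2*g)) = (2*g)*(1/(2*g)) = 1)
Q(Z) = Z (Q(Z) = 1*Z = Z)
S(l) = 1/(-2448 + l) (S(l) = 1/(l - 17*12²) = 1/(l - 17*144) = 1/(l - 2448) = 1/(-2448 + l))
1/(S(Q(12)) - 29090) = 1/(1/(-2448 + 12) - 29090) = 1/(1/(-2436) - 29090) = 1/(-1/2436 - 29090) = 1/(-70863241/2436) = -2436/70863241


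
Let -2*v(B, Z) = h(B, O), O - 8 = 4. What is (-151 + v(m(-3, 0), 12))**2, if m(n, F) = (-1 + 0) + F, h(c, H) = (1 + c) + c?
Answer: 90601/4 ≈ 22650.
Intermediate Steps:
O = 12 (O = 8 + 4 = 12)
h(c, H) = 1 + 2*c
m(n, F) = -1 + F
v(B, Z) = -1/2 - B (v(B, Z) = -(1 + 2*B)/2 = -1/2 - B)
(-151 + v(m(-3, 0), 12))**2 = (-151 + (-1/2 - (-1 + 0)))**2 = (-151 + (-1/2 - 1*(-1)))**2 = (-151 + (-1/2 + 1))**2 = (-151 + 1/2)**2 = (-301/2)**2 = 90601/4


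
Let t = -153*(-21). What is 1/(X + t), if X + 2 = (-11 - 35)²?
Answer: 1/5327 ≈ 0.00018772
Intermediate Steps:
t = 3213
X = 2114 (X = -2 + (-11 - 35)² = -2 + (-46)² = -2 + 2116 = 2114)
1/(X + t) = 1/(2114 + 3213) = 1/5327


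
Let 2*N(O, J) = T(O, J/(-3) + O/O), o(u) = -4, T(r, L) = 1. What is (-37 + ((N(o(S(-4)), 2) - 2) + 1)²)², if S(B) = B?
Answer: 21609/16 ≈ 1350.6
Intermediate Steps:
N(O, J) = ½ (N(O, J) = (½)*1 = ½)
(-37 + ((N(o(S(-4)), 2) - 2) + 1)²)² = (-37 + ((½ - 2) + 1)²)² = (-37 + (-3/2 + 1)²)² = (-37 + (-½)²)² = (-37 + ¼)² = (-147/4)² = 21609/16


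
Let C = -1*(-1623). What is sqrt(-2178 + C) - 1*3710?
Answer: -3710 + I*sqrt(555) ≈ -3710.0 + 23.558*I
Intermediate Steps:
C = 1623
sqrt(-2178 + C) - 1*3710 = sqrt(-2178 + 1623) - 1*3710 = sqrt(-555) - 3710 = I*sqrt(555) - 3710 = -3710 + I*sqrt(555)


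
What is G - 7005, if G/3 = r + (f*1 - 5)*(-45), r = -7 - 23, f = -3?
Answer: -6015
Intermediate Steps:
r = -30
G = 990 (G = 3*(-30 + (-3*1 - 5)*(-45)) = 3*(-30 + (-3 - 5)*(-45)) = 3*(-30 - 8*(-45)) = 3*(-30 + 360) = 3*330 = 990)
G - 7005 = 990 - 7005 = -6015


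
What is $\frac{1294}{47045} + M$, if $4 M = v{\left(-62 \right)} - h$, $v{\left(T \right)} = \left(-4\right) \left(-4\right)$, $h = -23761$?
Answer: $\frac{1118594141}{188180} \approx 5944.3$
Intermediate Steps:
$v{\left(T \right)} = 16$
$M = \frac{23777}{4}$ ($M = \frac{16 - -23761}{4} = \frac{16 + 23761}{4} = \frac{1}{4} \cdot 23777 = \frac{23777}{4} \approx 5944.3$)
$\frac{1294}{47045} + M = \frac{1294}{47045} + \frac{23777}{4} = \frac{1118594141}{188180}$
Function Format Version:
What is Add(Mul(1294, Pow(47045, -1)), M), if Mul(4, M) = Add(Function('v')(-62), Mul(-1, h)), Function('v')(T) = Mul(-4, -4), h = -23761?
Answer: Rational(1118594141, 188180) ≈ 5944.3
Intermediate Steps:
Function('v')(T) = 16
M = Rational(23777, 4) (M = Mul(Rational(1, 4), Add(16, Mul(-1, -23761))) = Mul(Rational(1, 4), Add(16, 23761)) = Mul(Rational(1, 4), 23777) = Rational(23777, 4) ≈ 5944.3)
Add(Mul(1294, Pow(47045, -1)), M) = Add(Mul(1294, Pow(47045, -1)), Rational(23777, 4)) = Add(Mul(1294, Rational(1, 47045)), Rational(23777, 4)) = Add(Rational(1294, 47045), Rational(23777, 4)) = Rational(1118594141, 188180)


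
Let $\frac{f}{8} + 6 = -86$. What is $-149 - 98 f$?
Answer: $71979$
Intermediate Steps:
$f = -736$ ($f = -48 + 8 \left(-86\right) = -48 - 688 = -736$)
$-149 - 98 f = -149 - -72128 = -149 + 72128 = 71979$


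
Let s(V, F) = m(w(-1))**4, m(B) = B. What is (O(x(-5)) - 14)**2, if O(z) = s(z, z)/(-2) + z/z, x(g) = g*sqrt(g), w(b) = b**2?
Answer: 729/4 ≈ 182.25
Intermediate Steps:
x(g) = g**(3/2)
s(V, F) = 1 (s(V, F) = ((-1)**2)**4 = 1**4 = 1)
O(z) = 1/2 (O(z) = 1/(-2) + z/z = 1*(-1/2) + 1 = -1/2 + 1 = 1/2)
(O(x(-5)) - 14)**2 = (1/2 - 14)**2 = (-27/2)**2 = 729/4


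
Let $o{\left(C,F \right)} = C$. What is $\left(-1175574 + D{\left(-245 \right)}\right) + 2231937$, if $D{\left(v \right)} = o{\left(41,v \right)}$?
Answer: $1056404$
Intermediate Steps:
$D{\left(v \right)} = 41$
$\left(-1175574 + D{\left(-245 \right)}\right) + 2231937 = \left(-1175574 + 41\right) + 2231937 = -1175533 + 2231937 = 1056404$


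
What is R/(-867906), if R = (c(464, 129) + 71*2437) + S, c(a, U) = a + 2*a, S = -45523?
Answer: -64448/433953 ≈ -0.14851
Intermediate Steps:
c(a, U) = 3*a
R = 128896 (R = (3*464 + 71*2437) - 45523 = (1392 + 173027) - 45523 = 174419 - 45523 = 128896)
R/(-867906) = 128896/(-867906) = 128896*(-1/867906) = -64448/433953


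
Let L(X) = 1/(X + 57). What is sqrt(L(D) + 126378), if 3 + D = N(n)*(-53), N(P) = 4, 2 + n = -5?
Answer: sqrt(3154900234)/158 ≈ 355.50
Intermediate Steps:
n = -7 (n = -2 - 5 = -7)
D = -215 (D = -3 + 4*(-53) = -3 - 212 = -215)
L(X) = 1/(57 + X)
sqrt(L(D) + 126378) = sqrt(1/(57 - 215) + 126378) = sqrt(1/(-158) + 126378) = sqrt(-1/158 + 126378) = sqrt(19967723/158) = sqrt(3154900234)/158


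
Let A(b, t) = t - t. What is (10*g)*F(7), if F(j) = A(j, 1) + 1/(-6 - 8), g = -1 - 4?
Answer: 25/7 ≈ 3.5714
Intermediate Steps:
A(b, t) = 0
g = -5
F(j) = -1/14 (F(j) = 0 + 1/(-6 - 8) = 0 + 1/(-14) = 0 - 1/14 = -1/14)
(10*g)*F(7) = (10*(-5))*(-1/14) = -50*(-1/14) = 25/7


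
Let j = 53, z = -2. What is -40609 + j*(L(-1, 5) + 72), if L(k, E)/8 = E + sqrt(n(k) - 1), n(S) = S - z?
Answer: -34673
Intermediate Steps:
n(S) = 2 + S (n(S) = S - 1*(-2) = S + 2 = 2 + S)
L(k, E) = 8*E + 8*sqrt(1 + k) (L(k, E) = 8*(E + sqrt((2 + k) - 1)) = 8*(E + sqrt(1 + k)) = 8*E + 8*sqrt(1 + k))
-40609 + j*(L(-1, 5) + 72) = -40609 + 53*((8*5 + 8*sqrt(1 - 1)) + 72) = -40609 + 53*((40 + 8*sqrt(0)) + 72) = -40609 + 53*((40 + 8*0) + 72) = -40609 + 53*((40 + 0) + 72) = -40609 + 53*(40 + 72) = -40609 + 53*112 = -40609 + 5936 = -34673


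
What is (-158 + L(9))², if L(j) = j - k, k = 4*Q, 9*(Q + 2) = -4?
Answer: 1570009/81 ≈ 19383.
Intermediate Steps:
Q = -22/9 (Q = -2 + (⅑)*(-4) = -2 - 4/9 = -22/9 ≈ -2.4444)
k = -88/9 (k = 4*(-22/9) = -88/9 ≈ -9.7778)
L(j) = 88/9 + j (L(j) = j - 1*(-88/9) = j + 88/9 = 88/9 + j)
(-158 + L(9))² = (-158 + (88/9 + 9))² = (-158 + 169/9)² = (-1253/9)² = 1570009/81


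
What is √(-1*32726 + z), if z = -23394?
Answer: 2*I*√14030 ≈ 236.9*I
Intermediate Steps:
√(-1*32726 + z) = √(-1*32726 - 23394) = √(-32726 - 23394) = √(-56120) = 2*I*√14030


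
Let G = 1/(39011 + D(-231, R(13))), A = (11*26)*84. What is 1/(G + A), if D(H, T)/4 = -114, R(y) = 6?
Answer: 38555/926245321 ≈ 4.1625e-5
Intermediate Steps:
D(H, T) = -456 (D(H, T) = 4*(-114) = -456)
A = 24024 (A = 286*84 = 24024)
G = 1/38555 (G = 1/(39011 - 456) = 1/38555 ≈ 2.5937e-5)
1/(G + A) = 1/(1/38555 + 24024) = 1/(926245321/38555) = 38555/926245321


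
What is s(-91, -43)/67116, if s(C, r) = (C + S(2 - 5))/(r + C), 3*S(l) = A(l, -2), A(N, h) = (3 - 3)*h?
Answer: 13/1284792 ≈ 1.0118e-5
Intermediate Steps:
A(N, h) = 0 (A(N, h) = 0*h = 0)
S(l) = 0 (S(l) = (⅓)*0 = 0)
s(C, r) = C/(C + r) (s(C, r) = (C + 0)/(r + C) = C/(C + r))
s(-91, -43)/67116 = -91/(-91 - 43)/67116 = -91/(-134)*(1/67116) = -91*(-1/134)*(1/67116) = (91/134)*(1/67116) = 13/1284792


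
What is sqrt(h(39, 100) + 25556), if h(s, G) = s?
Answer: sqrt(25595) ≈ 159.98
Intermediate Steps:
sqrt(h(39, 100) + 25556) = sqrt(39 + 25556) = sqrt(25595)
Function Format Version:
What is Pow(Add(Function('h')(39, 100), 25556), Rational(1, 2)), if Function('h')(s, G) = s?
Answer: Pow(25595, Rational(1, 2)) ≈ 159.98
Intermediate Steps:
Pow(Add(Function('h')(39, 100), 25556), Rational(1, 2)) = Pow(Add(39, 25556), Rational(1, 2)) = Pow(25595, Rational(1, 2))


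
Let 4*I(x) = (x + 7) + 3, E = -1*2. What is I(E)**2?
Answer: 4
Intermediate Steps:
E = -2
I(x) = 5/2 + x/4 (I(x) = ((x + 7) + 3)/4 = ((7 + x) + 3)/4 = (10 + x)/4 = 5/2 + x/4)
I(E)**2 = (5/2 + (1/4)*(-2))**2 = (5/2 - 1/2)**2 = 2**2 = 4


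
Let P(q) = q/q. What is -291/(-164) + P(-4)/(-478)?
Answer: 69467/39196 ≈ 1.7723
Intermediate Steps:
P(q) = 1
-291/(-164) + P(-4)/(-478) = -291/(-164) + 1/(-478) = -291*(-1/164) + 1*(-1/478) = 291/164 - 1/478 = 69467/39196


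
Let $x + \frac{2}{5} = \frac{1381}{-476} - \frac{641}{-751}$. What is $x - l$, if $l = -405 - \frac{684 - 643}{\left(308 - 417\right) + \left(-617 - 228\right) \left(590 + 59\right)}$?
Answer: $\frac{197331679626071}{490201476660} \approx 402.55$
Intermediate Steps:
$l = - \frac{222148129}{548514}$ ($l = -405 - \frac{41}{\left(308 - 417\right) - 548405} = -405 - \frac{41}{-109 - 548405} = -405 - \frac{41}{-548514} = -405 - 41 \left(- \frac{1}{548514}\right) = -405 - - \frac{41}{548514} = -405 + \frac{41}{548514} = - \frac{222148129}{548514} \approx -405.0$)
$x = - \frac{4375027}{1787380}$ ($x = - \frac{2}{5} + \left(\frac{1381}{-476} - \frac{641}{-751}\right) = - \frac{2}{5} + \left(1381 \left(- \frac{1}{476}\right) - - \frac{641}{751}\right) = - \frac{2}{5} + \left(- \frac{1381}{476} + \frac{641}{751}\right) = - \frac{2}{5} - \frac{732015}{357476} = - \frac{4375027}{1787380} \approx -2.4477$)
$x - l = - \frac{4375027}{1787380} - - \frac{222148129}{548514} = - \frac{4375027}{1787380} + \frac{222148129}{548514} = \frac{197331679626071}{490201476660}$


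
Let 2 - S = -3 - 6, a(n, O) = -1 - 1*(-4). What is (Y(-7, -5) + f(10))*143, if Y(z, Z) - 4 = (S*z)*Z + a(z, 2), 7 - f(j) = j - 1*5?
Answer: 56342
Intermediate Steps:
f(j) = 12 - j (f(j) = 7 - (j - 1*5) = 7 - (j - 5) = 7 - (-5 + j) = 7 + (5 - j) = 12 - j)
a(n, O) = 3 (a(n, O) = -1 + 4 = 3)
S = 11 (S = 2 - (-3 - 6) = 2 - 1*(-9) = 2 + 9 = 11)
Y(z, Z) = 7 + 11*Z*z (Y(z, Z) = 4 + ((11*z)*Z + 3) = 4 + (11*Z*z + 3) = 4 + (3 + 11*Z*z) = 7 + 11*Z*z)
(Y(-7, -5) + f(10))*143 = ((7 + 11*(-5)*(-7)) + (12 - 1*10))*143 = ((7 + 385) + (12 - 10))*143 = (392 + 2)*143 = 394*143 = 56342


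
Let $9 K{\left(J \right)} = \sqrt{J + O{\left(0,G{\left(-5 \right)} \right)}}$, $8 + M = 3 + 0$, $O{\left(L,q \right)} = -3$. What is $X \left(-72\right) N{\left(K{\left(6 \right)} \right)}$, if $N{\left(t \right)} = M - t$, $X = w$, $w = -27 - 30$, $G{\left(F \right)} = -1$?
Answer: $-20520 - 456 \sqrt{3} \approx -21310.0$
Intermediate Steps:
$w = -57$
$X = -57$
$M = -5$ ($M = -8 + \left(3 + 0\right) = -8 + 3 = -5$)
$K{\left(J \right)} = \frac{\sqrt{-3 + J}}{9}$ ($K{\left(J \right)} = \frac{\sqrt{J - 3}}{9} = \frac{\sqrt{-3 + J}}{9}$)
$N{\left(t \right)} = -5 - t$
$X \left(-72\right) N{\left(K{\left(6 \right)} \right)} = \left(-57\right) \left(-72\right) \left(-5 - \frac{\sqrt{-3 + 6}}{9}\right) = 4104 \left(-5 - \frac{\sqrt{3}}{9}\right) = -20520 - 456 \sqrt{3}$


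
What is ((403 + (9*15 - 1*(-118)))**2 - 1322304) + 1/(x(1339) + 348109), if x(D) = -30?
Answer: -310475329471/348079 ≈ -8.9197e+5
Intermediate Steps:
((403 + (9*15 - 1*(-118)))**2 - 1322304) + 1/(x(1339) + 348109) = ((403 + (9*15 - 1*(-118)))**2 - 1322304) + 1/(-30 + 348109) = ((403 + (135 + 118))**2 - 1322304) + 1/348079 = ((403 + 253)**2 - 1322304) + 1/348079 = (656**2 - 1322304) + 1/348079 = (430336 - 1322304) + 1/348079 = -891968 + 1/348079 = -310475329471/348079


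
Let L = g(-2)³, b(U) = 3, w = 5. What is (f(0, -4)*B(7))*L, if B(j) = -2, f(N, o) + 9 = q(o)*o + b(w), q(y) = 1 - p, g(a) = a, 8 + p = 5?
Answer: -352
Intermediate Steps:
p = -3 (p = -8 + 5 = -3)
q(y) = 4 (q(y) = 1 - 1*(-3) = 1 + 3 = 4)
L = -8 (L = (-2)³ = -8)
f(N, o) = -6 + 4*o (f(N, o) = -9 + (4*o + 3) = -9 + (3 + 4*o) = -6 + 4*o)
(f(0, -4)*B(7))*L = ((-6 + 4*(-4))*(-2))*(-8) = ((-6 - 16)*(-2))*(-8) = -22*(-2)*(-8) = 44*(-8) = -352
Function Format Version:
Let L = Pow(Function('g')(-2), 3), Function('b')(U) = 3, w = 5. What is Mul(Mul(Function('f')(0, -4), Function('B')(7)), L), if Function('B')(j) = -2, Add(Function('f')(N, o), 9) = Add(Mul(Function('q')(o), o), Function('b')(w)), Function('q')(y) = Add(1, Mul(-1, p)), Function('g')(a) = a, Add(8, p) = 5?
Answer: -352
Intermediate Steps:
p = -3 (p = Add(-8, 5) = -3)
Function('q')(y) = 4 (Function('q')(y) = Add(1, Mul(-1, -3)) = Add(1, 3) = 4)
L = -8 (L = Pow(-2, 3) = -8)
Function('f')(N, o) = Add(-6, Mul(4, o)) (Function('f')(N, o) = Add(-9, Add(Mul(4, o), 3)) = Add(-9, Add(3, Mul(4, o))) = Add(-6, Mul(4, o)))
Mul(Mul(Function('f')(0, -4), Function('B')(7)), L) = Mul(Mul(Add(-6, Mul(4, -4)), -2), -8) = Mul(Mul(Add(-6, -16), -2), -8) = Mul(Mul(-22, -2), -8) = Mul(44, -8) = -352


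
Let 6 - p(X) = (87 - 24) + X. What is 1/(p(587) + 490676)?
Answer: 1/490032 ≈ 2.0407e-6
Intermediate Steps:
p(X) = -57 - X (p(X) = 6 - ((87 - 24) + X) = 6 - (63 + X) = 6 + (-63 - X) = -57 - X)
1/(p(587) + 490676) = 1/((-57 - 1*587) + 490676) = 1/((-57 - 587) + 490676) = 1/(-644 + 490676) = 1/490032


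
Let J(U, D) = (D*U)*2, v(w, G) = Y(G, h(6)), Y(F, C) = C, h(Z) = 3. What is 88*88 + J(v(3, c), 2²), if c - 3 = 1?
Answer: 7768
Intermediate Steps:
c = 4 (c = 3 + 1 = 4)
v(w, G) = 3
J(U, D) = 2*D*U
88*88 + J(v(3, c), 2²) = 88*88 + 2*2²*3 = 7744 + 2*4*3 = 7744 + 24 = 7768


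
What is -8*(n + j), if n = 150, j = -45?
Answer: -840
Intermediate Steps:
-8*(n + j) = -8*(150 - 45) = -8*105 = -840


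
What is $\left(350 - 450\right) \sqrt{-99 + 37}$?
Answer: $- 100 i \sqrt{62} \approx - 787.4 i$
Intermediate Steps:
$\left(350 - 450\right) \sqrt{-99 + 37} = - 100 \sqrt{-62} = - 100 i \sqrt{62}$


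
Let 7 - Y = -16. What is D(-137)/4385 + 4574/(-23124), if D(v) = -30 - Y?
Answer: -10641281/50699370 ≈ -0.20989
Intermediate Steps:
Y = 23 (Y = 7 - 1*(-16) = 7 + 16 = 23)
D(v) = -53 (D(v) = -30 - 1*23 = -30 - 23 = -53)
D(-137)/4385 + 4574/(-23124) = -53/4385 + 4574/(-23124) = -53*1/4385 + 4574*(-1/23124) = -53/4385 - 2287/11562 = -10641281/50699370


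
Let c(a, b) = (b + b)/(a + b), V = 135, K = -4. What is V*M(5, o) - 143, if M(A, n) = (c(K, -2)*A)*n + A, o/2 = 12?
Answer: 11332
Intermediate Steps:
c(a, b) = 2*b/(a + b) (c(a, b) = (2*b)/(a + b) = 2*b/(a + b))
o = 24 (o = 2*12 = 24)
M(A, n) = A + 2*A*n/3 (M(A, n) = ((2*(-2)/(-4 - 2))*A)*n + A = ((2*(-2)/(-6))*A)*n + A = ((2*(-2)*(-⅙))*A)*n + A = (2*A/3)*n + A = 2*A*n/3 + A = A + 2*A*n/3)
V*M(5, o) - 143 = 135*((⅓)*5*(3 + 2*24)) - 143 = 135*((⅓)*5*(3 + 48)) - 143 = 135*((⅓)*5*51) - 143 = 135*85 - 143 = 11475 - 143 = 11332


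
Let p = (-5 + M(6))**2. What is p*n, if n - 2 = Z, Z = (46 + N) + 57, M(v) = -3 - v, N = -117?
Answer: -2352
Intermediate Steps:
Z = -14 (Z = (46 - 117) + 57 = -71 + 57 = -14)
n = -12 (n = 2 - 14 = -12)
p = 196 (p = (-5 + (-3 - 1*6))**2 = (-5 + (-3 - 6))**2 = (-5 - 9)**2 = (-14)**2 = 196)
p*n = 196*(-12) = -2352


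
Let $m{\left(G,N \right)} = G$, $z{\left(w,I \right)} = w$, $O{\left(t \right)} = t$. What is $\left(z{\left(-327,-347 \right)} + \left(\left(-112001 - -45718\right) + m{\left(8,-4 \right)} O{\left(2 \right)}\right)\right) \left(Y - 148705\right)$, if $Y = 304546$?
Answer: $-10378075554$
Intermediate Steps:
$\left(z{\left(-327,-347 \right)} + \left(\left(-112001 - -45718\right) + m{\left(8,-4 \right)} O{\left(2 \right)}\right)\right) \left(Y - 148705\right) = \left(-327 + \left(\left(-112001 - -45718\right) + 8 \cdot 2\right)\right) \left(304546 - 148705\right) = \left(-327 + \left(\left(-112001 + 45718\right) + 16\right)\right) 155841 = \left(-327 + \left(-66283 + 16\right)\right) 155841 = \left(-327 - 66267\right) 155841 = \left(-66594\right) 155841 = -10378075554$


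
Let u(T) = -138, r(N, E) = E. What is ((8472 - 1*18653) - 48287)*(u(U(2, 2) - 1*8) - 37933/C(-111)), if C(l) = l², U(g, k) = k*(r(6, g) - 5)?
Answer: 101630890108/12321 ≈ 8.2486e+6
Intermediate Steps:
U(g, k) = k*(-5 + g) (U(g, k) = k*(g - 5) = k*(-5 + g))
((8472 - 1*18653) - 48287)*(u(U(2, 2) - 1*8) - 37933/C(-111)) = ((8472 - 1*18653) - 48287)*(-138 - 37933/((-111)²)) = ((8472 - 18653) - 48287)*(-138 - 37933/12321) = (-10181 - 48287)*(-138 - 37933*1/12321) = -58468*(-138 - 37933/12321) = -58468*(-1738231/12321) = 101630890108/12321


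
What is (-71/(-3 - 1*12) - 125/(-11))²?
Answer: 7054336/27225 ≈ 259.11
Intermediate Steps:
(-71/(-3 - 1*12) - 125/(-11))² = (-71/(-3 - 12) - 125*(-1/11))² = (-71/(-15) + 125/11)² = (-71*(-1/15) + 125/11)² = (71/15 + 125/11)² = (2656/165)² = 7054336/27225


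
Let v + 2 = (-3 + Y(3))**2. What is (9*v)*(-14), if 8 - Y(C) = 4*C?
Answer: -5922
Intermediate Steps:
Y(C) = 8 - 4*C
v = 47 (v = -2 + (-3 + (8 - 4*3))**2 = -2 + (-3 + (8 - 12))**2 = -2 + (-3 - 4)**2 = -2 + (-7)**2 = -2 + 49 = 47)
(9*v)*(-14) = (9*47)*(-14) = 423*(-14) = -5922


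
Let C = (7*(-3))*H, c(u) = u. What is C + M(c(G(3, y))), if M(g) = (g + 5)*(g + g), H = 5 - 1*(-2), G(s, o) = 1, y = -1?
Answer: -135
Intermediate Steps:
H = 7 (H = 5 + 2 = 7)
C = -147 (C = (7*(-3))*7 = -21*7 = -147)
M(g) = 2*g*(5 + g) (M(g) = (5 + g)*(2*g) = 2*g*(5 + g))
C + M(c(G(3, y))) = -147 + 2*1*(5 + 1) = -147 + 2*1*6 = -147 + 12 = -135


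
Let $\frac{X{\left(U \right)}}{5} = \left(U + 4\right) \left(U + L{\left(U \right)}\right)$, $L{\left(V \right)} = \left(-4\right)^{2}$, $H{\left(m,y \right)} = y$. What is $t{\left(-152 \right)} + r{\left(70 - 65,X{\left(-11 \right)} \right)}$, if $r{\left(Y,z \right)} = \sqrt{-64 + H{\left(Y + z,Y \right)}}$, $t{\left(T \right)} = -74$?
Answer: $-74 + i \sqrt{59} \approx -74.0 + 7.6811 i$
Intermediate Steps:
$L{\left(V \right)} = 16$
$X{\left(U \right)} = 5 \left(4 + U\right) \left(16 + U\right)$ ($X{\left(U \right)} = 5 \left(U + 4\right) \left(U + 16\right) = 5 \left(4 + U\right) \left(16 + U\right)$)
$r{\left(Y,z \right)} = \sqrt{-64 + Y}$
$t{\left(-152 \right)} + r{\left(70 - 65,X{\left(-11 \right)} \right)} = -74 + \sqrt{-64 + \left(70 - 65\right)} = -74 + \sqrt{-64 + 5} = -74 + \sqrt{-59} = -74 + i \sqrt{59}$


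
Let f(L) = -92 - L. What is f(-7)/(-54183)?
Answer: 85/54183 ≈ 0.0015688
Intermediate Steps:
f(-7)/(-54183) = (-92 - 1*(-7))/(-54183) = (-92 + 7)*(-1/54183) = -85*(-1/54183) = 85/54183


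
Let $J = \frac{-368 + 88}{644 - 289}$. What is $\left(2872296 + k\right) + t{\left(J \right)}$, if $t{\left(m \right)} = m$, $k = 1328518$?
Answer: $\frac{298257738}{71} \approx 4.2008 \cdot 10^{6}$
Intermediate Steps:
$J = - \frac{56}{71}$ ($J = - \frac{280}{355} = \left(-280\right) \frac{1}{355} = - \frac{56}{71} \approx -0.78873$)
$\left(2872296 + k\right) + t{\left(J \right)} = \left(2872296 + 1328518\right) - \frac{56}{71} = 4200814 - \frac{56}{71} = \frac{298257738}{71}$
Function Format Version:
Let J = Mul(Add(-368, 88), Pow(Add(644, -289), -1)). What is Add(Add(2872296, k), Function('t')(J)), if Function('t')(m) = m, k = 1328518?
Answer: Rational(298257738, 71) ≈ 4.2008e+6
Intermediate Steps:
J = Rational(-56, 71) (J = Mul(-280, Pow(355, -1)) = Mul(-280, Rational(1, 355)) = Rational(-56, 71) ≈ -0.78873)
Add(Add(2872296, k), Function('t')(J)) = Add(Add(2872296, 1328518), Rational(-56, 71)) = Add(4200814, Rational(-56, 71)) = Rational(298257738, 71)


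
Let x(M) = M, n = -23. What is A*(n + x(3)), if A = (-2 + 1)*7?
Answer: 140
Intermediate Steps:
A = -7 (A = -1*7 = -7)
A*(n + x(3)) = -7*(-23 + 3) = -7*(-20) = 140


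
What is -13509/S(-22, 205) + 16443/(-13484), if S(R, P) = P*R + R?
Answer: 6727230/3819343 ≈ 1.7614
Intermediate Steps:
S(R, P) = R + P*R
-13509/S(-22, 205) + 16443/(-13484) = -13509*(-1/(22*(1 + 205))) + 16443/(-13484) = -13509/((-22*206)) + 16443*(-1/13484) = -13509/(-4532) - 16443/13484 = -13509*(-1/4532) - 16443/13484 = 13509/4532 - 16443/13484 = 6727230/3819343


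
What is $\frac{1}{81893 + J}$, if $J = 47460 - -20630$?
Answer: $\frac{1}{149983} \approx 6.6674 \cdot 10^{-6}$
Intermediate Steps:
$J = 68090$ ($J = 47460 + 20630 = 68090$)
$\frac{1}{81893 + J} = \frac{1}{81893 + 68090} = \frac{1}{149983}$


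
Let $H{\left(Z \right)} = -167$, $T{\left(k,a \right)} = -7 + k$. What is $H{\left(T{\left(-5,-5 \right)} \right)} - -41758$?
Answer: $41591$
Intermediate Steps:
$H{\left(T{\left(-5,-5 \right)} \right)} - -41758 = -167 - -41758 = -167 + 41758 = 41591$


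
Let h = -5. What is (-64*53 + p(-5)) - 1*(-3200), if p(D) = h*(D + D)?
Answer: -142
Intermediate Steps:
p(D) = -10*D (p(D) = -5*(D + D) = -10*D)
(-64*53 + p(-5)) - 1*(-3200) = (-64*53 - 10*(-5)) - 1*(-3200) = (-3392 + 50) + 3200 = -3342 + 3200 = -142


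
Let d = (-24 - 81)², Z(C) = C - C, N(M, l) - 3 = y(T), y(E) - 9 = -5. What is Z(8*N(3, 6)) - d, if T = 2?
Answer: -11025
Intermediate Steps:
y(E) = 4 (y(E) = 9 - 5 = 4)
N(M, l) = 7 (N(M, l) = 3 + 4 = 7)
Z(C) = 0
d = 11025 (d = (-105)² = 11025)
Z(8*N(3, 6)) - d = 0 - 1*11025 = 0 - 11025 = -11025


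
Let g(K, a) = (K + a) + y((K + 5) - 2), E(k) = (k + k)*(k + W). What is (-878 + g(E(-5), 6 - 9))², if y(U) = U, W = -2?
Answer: 544644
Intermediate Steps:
E(k) = 2*k*(-2 + k) (E(k) = (k + k)*(k - 2) = (2*k)*(-2 + k) = 2*k*(-2 + k))
g(K, a) = 3 + a + 2*K (g(K, a) = (K + a) + ((K + 5) - 2) = (K + a) + ((5 + K) - 2) = (K + a) + (3 + K) = 3 + a + 2*K)
(-878 + g(E(-5), 6 - 9))² = (-878 + (3 + (6 - 9) + 2*(2*(-5)*(-2 - 5))))² = (-878 + (3 - 3 + 2*(2*(-5)*(-7))))² = (-878 + (3 - 3 + 2*70))² = (-878 + (3 - 3 + 140))² = (-878 + 140)² = (-738)² = 544644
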